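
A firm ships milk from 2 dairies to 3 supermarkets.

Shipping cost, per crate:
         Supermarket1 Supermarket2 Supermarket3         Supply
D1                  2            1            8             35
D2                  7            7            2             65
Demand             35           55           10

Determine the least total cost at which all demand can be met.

Optimal allocation:
  D1→Supermarket2: 35 crates
  D2→Supermarket1: 35 crates
  D2→Supermarket2: 20 crates
  D2→Supermarket3: 10 crates
Total cost = 440.
(Supply check: D1 ships 35; D2 ships 65.)

440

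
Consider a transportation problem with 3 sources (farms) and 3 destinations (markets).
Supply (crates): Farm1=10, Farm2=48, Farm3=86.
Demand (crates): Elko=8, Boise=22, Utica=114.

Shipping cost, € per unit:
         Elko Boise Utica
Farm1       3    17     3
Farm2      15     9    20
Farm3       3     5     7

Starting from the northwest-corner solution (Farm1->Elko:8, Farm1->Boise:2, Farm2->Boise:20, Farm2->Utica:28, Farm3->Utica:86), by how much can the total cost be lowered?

Current plan cost = 8·3 + 2·17 + 20·9 + 28·20 + 86·7 = €1400.
Optimal plan:
  Farm1–Utica: 10 × €3 = €30
  Farm2–Elko: 8 × €15 = €120
  Farm2–Boise: 22 × €9 = €198
  Farm2–Utica: 18 × €20 = €360
  Farm3–Utica: 86 × €7 = €602
Optimal cost = €1310.
Saving = 1400 − 1310 = €90.

90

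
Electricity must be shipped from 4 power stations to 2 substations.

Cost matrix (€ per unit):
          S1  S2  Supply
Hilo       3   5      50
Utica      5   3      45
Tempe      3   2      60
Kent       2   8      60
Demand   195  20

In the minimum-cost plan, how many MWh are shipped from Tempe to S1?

60

The minimum-cost plan:
  Hilo->S1: 50 × €3 = €150
  Utica->S1: 25 × €5 = €125
  Utica->S2: 20 × €3 = €60
  Tempe->S1: 60 × €3 = €180
  Kent->S1: 60 × €2 = €120
Total cost = €635.
So Tempe→S1 carries 60 MWh.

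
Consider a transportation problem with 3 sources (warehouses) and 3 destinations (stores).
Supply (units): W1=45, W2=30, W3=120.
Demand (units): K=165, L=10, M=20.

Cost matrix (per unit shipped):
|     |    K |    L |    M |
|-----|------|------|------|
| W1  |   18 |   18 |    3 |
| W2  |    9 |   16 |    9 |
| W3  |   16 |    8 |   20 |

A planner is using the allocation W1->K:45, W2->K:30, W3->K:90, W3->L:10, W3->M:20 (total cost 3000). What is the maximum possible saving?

Current plan cost = 45·18 + 30·9 + 90·16 + 10·8 + 20·20 = 3000.
Optimal plan:
  W1 to K: 25 × 18 = 450
  W1 to M: 20 × 3 = 60
  W2 to K: 30 × 9 = 270
  W3 to K: 110 × 16 = 1760
  W3 to L: 10 × 8 = 80
Optimal cost = 2620.
Saving = 3000 − 2620 = 380.

380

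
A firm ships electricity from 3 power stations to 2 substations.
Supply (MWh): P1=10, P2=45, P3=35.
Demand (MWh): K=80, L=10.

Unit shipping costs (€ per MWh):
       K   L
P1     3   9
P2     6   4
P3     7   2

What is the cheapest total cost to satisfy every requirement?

495

An optimal shipping plan:
  P1→K: 10 MWh
  P2→K: 45 MWh
  P3→K: 25 MWh
  P3→L: 10 MWh
Total cost = €495.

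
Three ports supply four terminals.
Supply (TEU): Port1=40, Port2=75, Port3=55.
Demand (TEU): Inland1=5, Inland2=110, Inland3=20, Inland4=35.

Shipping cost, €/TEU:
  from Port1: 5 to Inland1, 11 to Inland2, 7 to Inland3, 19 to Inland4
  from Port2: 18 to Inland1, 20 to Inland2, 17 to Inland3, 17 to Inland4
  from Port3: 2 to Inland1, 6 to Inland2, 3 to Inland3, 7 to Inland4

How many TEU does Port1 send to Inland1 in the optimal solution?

The minimum-cost plan:
  Port1->Inland1: 5 × €5 = €25
  Port1->Inland2: 15 × €11 = €165
  Port1->Inland3: 20 × €7 = €140
  Port2->Inland2: 40 × €20 = €800
  Port2->Inland4: 35 × €17 = €595
  Port3->Inland2: 55 × €6 = €330
Total cost = €2055.
So Port1→Inland1 carries 5 TEU.

5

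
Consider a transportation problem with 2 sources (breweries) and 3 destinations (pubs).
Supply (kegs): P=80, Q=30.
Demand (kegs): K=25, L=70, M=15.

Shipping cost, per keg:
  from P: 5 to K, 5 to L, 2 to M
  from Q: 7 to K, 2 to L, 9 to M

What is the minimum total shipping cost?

415

A cheapest plan:
  P->K: 25 × 5 = 125
  P->L: 40 × 5 = 200
  P->M: 15 × 2 = 30
  Q->L: 30 × 2 = 60
Total = 125 + 200 + 30 + 60 = 415.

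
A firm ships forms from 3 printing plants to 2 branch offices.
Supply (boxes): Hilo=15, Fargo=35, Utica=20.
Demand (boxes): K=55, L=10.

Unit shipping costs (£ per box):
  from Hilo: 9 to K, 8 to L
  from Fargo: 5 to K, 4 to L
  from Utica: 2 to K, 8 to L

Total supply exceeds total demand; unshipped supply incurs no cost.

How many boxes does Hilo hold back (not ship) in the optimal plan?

5

An optimal plan:
  Hilo->L: 10 × £8 = £80
  Fargo->K: 35 × £5 = £175
  Utica->K: 20 × £2 = £40
Total cost = £295.
Hilo ships 10 of its 15, leaving 5.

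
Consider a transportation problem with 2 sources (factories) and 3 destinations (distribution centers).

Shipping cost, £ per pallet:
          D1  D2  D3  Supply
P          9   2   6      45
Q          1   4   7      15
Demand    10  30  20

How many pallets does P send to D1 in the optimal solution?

The minimum-cost plan:
  P→D2: 30 × £2 = £60
  P→D3: 15 × £6 = £90
  Q→D1: 10 × £1 = £10
  Q→D3: 5 × £7 = £35
Total cost = £195.
The route P→D1 is not used.

0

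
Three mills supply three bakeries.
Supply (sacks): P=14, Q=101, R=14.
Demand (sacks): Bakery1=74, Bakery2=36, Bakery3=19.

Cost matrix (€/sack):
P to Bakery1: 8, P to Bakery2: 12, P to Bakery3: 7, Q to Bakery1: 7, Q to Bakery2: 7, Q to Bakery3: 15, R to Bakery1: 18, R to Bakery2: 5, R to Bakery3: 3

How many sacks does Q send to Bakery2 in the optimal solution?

36

Solving gives:
  P–Bakery1: 9 sacks
  P–Bakery3: 5 sacks
  Q–Bakery1: 65 sacks
  Q–Bakery2: 36 sacks
  R–Bakery3: 14 sacks
Total cost = €856.
So Q→Bakery2 carries 36 sacks.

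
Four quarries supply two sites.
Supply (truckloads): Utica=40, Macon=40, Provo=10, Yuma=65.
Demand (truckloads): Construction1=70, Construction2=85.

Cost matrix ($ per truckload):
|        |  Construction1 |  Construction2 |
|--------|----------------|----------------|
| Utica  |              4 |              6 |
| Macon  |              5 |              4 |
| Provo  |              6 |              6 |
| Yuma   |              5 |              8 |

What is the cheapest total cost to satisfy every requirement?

Optimal allocation:
  Utica–Construction1: 5 × $4 = $20
  Utica–Construction2: 35 × $6 = $210
  Macon–Construction2: 40 × $4 = $160
  Provo–Construction2: 10 × $6 = $60
  Yuma–Construction1: 65 × $5 = $325
Total = 20 + 210 + 160 + 60 + 325 = $775.

775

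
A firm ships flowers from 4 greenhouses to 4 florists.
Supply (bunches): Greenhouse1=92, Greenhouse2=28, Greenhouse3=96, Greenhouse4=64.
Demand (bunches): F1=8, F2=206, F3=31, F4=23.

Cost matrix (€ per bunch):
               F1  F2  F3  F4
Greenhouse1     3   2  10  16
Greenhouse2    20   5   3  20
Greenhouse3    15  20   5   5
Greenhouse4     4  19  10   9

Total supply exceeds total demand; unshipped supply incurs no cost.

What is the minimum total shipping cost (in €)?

2290

A cheapest plan:
  Greenhouse1→F2: 92 bunches
  Greenhouse2→F2: 28 bunches
  Greenhouse3→F2: 30 bunches
  Greenhouse3→F3: 31 bunches
  Greenhouse3→F4: 23 bunches
  Greenhouse4→F1: 8 bunches
  Greenhouse4→F2: 56 bunches
Total cost = €2290.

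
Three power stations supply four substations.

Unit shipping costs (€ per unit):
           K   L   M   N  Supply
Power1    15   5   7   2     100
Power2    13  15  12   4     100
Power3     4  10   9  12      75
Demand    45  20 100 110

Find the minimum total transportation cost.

An optimal shipping plan:
  Power1->L: 20 MWh
  Power1->M: 70 MWh
  Power1->N: 10 MWh
  Power2->N: 100 MWh
  Power3->K: 45 MWh
  Power3->M: 30 MWh
Total cost = €1460.

1460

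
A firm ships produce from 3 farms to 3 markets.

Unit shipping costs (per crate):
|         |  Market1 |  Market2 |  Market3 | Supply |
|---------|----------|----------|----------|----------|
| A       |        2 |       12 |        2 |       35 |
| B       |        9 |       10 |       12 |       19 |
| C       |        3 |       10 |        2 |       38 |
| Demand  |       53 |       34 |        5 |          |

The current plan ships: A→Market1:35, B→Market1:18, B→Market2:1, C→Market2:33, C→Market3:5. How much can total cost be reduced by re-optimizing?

108

Current plan cost = 35·2 + 18·9 + 1·10 + 33·10 + 5·2 = 582.
Optimal plan:
  A→Market1: 35 × 2 = 70
  B→Market2: 19 × 10 = 190
  C→Market1: 18 × 3 = 54
  C→Market2: 15 × 10 = 150
  C→Market3: 5 × 2 = 10
Optimal cost = 474.
Saving = 582 − 474 = 108.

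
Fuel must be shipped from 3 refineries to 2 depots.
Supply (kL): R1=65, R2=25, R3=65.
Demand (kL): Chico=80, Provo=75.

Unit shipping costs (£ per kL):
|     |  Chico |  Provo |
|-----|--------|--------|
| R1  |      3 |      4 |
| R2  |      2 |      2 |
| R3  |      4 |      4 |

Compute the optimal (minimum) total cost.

An optimal shipping plan:
  R1–Chico: 65 × £3 = £195
  R2–Chico: 15 × £2 = £30
  R2–Provo: 10 × £2 = £20
  R3–Provo: 65 × £4 = £260
Total = 195 + 30 + 20 + 260 = £505.
(Supply check: R1 ships 65; R2 ships 25; R3 ships 65.)

505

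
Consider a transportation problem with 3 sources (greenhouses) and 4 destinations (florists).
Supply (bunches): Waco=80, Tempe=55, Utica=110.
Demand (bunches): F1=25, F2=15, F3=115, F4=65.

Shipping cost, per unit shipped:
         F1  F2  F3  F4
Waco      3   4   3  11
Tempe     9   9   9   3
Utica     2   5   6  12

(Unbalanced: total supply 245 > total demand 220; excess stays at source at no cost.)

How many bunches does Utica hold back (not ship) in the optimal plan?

25

Minimum-cost shipments:
  Waco–F3: 80 × 3 = 240
  Tempe–F4: 55 × 3 = 165
  Utica–F1: 25 × 2 = 50
  Utica–F2: 15 × 5 = 75
  Utica–F3: 35 × 6 = 210
  Utica–F4: 10 × 12 = 120
Total cost = 860.
Utica ships 85 of its 110, leaving 25.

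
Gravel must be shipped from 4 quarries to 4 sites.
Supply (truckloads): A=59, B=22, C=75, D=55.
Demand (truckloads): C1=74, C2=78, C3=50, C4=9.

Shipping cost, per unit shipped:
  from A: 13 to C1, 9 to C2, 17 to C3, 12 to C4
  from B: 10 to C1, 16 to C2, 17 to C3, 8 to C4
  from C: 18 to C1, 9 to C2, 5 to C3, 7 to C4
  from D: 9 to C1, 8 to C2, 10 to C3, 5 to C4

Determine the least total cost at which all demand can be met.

Optimal allocation:
  A to C2: 59 × 9 = 531
  B to C1: 22 × 10 = 220
  C to C2: 19 × 9 = 171
  C to C3: 50 × 5 = 250
  C to C4: 6 × 7 = 42
  D to C1: 52 × 9 = 468
  D to C4: 3 × 5 = 15
Total = 531 + 220 + 171 + 250 + 42 + 468 + 15 = 1697.
(Supply check: A ships 59; B ships 22; C ships 75; D ships 55.)

1697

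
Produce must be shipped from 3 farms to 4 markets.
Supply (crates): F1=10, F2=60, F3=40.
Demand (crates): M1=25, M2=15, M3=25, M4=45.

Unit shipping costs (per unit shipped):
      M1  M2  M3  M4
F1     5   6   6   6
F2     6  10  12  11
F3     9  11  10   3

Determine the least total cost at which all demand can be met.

715

A cheapest plan:
  F1 to M3: 10 × 6 = 60
  F2 to M1: 25 × 6 = 150
  F2 to M2: 15 × 10 = 150
  F2 to M3: 15 × 12 = 180
  F2 to M4: 5 × 11 = 55
  F3 to M4: 40 × 3 = 120
Total = 60 + 150 + 150 + 180 + 55 + 120 = 715.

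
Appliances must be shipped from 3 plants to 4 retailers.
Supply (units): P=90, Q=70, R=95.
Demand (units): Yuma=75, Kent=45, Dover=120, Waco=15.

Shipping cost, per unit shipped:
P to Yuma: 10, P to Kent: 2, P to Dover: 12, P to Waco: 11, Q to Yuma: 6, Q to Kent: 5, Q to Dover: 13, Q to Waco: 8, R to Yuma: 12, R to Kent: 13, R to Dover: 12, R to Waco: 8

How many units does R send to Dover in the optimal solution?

Solving gives:
  P→Yuma: 5 units
  P→Kent: 45 units
  P→Dover: 40 units
  Q→Yuma: 70 units
  R→Dover: 80 units
  R→Waco: 15 units
Total cost = 2120.
So R→Dover carries 80 units.

80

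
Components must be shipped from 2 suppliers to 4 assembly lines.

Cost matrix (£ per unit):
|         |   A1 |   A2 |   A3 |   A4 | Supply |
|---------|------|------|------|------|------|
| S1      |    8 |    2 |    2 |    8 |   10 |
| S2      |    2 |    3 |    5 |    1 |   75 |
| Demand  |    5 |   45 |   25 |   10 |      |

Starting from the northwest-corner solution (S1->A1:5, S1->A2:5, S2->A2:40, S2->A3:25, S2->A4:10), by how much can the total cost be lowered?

Current plan cost = 5·8 + 5·2 + 40·3 + 25·5 + 10·1 = £305.
Optimal plan:
  S1–A3: 10 batches
  S2–A1: 5 batches
  S2–A2: 45 batches
  S2–A3: 15 batches
  S2–A4: 10 batches
Optimal cost = £250.
Saving = 305 − 250 = £55.

55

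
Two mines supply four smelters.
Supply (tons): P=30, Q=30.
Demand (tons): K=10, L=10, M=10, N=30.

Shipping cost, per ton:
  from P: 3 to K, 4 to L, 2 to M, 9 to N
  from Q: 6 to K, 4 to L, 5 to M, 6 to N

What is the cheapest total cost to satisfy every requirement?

A cheapest plan:
  P->K: 10 tons
  P->L: 10 tons
  P->M: 10 tons
  Q->N: 30 tons
Total cost = 270.

270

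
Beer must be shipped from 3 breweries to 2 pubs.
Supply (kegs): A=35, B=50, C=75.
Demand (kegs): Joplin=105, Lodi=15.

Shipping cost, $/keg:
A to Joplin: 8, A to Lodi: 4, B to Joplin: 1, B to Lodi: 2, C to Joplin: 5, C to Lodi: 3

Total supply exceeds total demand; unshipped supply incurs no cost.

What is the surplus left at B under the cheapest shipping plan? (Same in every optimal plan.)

An optimal plan:
  B→Joplin: 50 × $1 = $50
  C→Joplin: 55 × $5 = $275
  C→Lodi: 15 × $3 = $45
Total cost = $370.
B ships 50 of its 50, leaving 0.

0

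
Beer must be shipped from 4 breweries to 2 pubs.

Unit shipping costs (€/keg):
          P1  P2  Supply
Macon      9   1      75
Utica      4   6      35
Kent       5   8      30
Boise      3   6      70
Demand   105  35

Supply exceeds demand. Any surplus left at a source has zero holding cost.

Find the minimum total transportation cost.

385

An optimal shipping plan:
  Macon–P2: 35 kegs
  Utica–P1: 35 kegs
  Boise–P1: 70 kegs
Total cost = €385.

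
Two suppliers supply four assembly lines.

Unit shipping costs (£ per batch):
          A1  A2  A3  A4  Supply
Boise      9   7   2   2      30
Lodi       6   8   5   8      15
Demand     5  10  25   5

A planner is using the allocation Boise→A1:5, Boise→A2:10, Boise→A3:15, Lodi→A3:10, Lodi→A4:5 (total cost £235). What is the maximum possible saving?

Current plan cost = 5·9 + 10·7 + 15·2 + 10·5 + 5·8 = £235.
Optimal plan:
  Boise→A3: 25 × £2 = £50
  Boise→A4: 5 × £2 = £10
  Lodi→A1: 5 × £6 = £30
  Lodi→A2: 10 × £8 = £80
Optimal cost = £170.
Saving = 235 − 170 = £65.

65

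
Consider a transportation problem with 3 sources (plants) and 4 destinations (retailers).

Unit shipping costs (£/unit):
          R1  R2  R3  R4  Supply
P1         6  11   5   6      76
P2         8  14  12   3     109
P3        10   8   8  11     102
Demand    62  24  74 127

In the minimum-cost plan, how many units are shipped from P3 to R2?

Optimal shipments:
  P1 to R1: 58 units
  P1 to R4: 18 units
  P2 to R4: 109 units
  P3 to R1: 4 units
  P3 to R2: 24 units
  P3 to R3: 74 units
Total cost = £1607.
So P3→R2 carries 24 units.

24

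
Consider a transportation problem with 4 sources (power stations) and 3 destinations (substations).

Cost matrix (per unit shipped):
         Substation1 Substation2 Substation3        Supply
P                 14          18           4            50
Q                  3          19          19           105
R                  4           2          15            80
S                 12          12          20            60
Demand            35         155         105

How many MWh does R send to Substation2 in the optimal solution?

80

Solving gives:
  P–Substation3: 50 MWh
  Q–Substation1: 35 MWh
  Q–Substation2: 15 MWh
  Q–Substation3: 55 MWh
  R–Substation2: 80 MWh
  S–Substation2: 60 MWh
Total cost = 2515.
So R→Substation2 carries 80 MWh.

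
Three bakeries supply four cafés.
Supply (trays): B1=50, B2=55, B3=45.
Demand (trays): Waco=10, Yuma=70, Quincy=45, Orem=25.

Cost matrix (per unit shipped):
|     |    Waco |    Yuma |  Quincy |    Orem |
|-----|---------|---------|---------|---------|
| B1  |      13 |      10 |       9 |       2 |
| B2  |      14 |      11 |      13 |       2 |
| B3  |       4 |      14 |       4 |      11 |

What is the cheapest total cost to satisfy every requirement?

1050

Optimal allocation:
  B1->Yuma: 40 × 10 = 400
  B1->Quincy: 10 × 9 = 90
  B2->Yuma: 30 × 11 = 330
  B2->Orem: 25 × 2 = 50
  B3->Waco: 10 × 4 = 40
  B3->Quincy: 35 × 4 = 140
Total = 400 + 90 + 330 + 50 + 40 + 140 = 1050.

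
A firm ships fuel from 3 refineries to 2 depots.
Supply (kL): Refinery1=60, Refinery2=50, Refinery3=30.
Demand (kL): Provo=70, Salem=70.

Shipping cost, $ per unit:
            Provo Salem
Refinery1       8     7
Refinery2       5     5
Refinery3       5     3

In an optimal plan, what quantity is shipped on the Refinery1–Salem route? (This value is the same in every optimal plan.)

40

Optimal shipments:
  Refinery1–Provo: 20 × $8 = $160
  Refinery1–Salem: 40 × $7 = $280
  Refinery2–Provo: 50 × $5 = $250
  Refinery3–Salem: 30 × $3 = $90
Total cost = $780.
So Refinery1→Salem carries 40 kL.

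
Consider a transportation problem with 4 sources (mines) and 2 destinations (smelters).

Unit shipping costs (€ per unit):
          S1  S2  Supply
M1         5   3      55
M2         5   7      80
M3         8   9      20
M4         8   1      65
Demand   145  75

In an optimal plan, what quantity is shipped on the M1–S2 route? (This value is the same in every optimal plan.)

10

The minimum-cost plan:
  M1 to S1: 45 × €5 = €225
  M1 to S2: 10 × €3 = €30
  M2 to S1: 80 × €5 = €400
  M3 to S1: 20 × €8 = €160
  M4 to S2: 65 × €1 = €65
Total cost = €880.
So M1→S2 carries 10 tons.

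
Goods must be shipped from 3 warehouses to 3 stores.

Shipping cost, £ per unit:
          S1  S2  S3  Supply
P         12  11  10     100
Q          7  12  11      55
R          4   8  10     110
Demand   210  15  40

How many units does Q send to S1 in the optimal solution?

55

The minimum-cost plan:
  P–S1: 45 × £12 = £540
  P–S2: 15 × £11 = £165
  P–S3: 40 × £10 = £400
  Q–S1: 55 × £7 = £385
  R–S1: 110 × £4 = £440
Total cost = £1930.
So Q→S1 carries 55 units.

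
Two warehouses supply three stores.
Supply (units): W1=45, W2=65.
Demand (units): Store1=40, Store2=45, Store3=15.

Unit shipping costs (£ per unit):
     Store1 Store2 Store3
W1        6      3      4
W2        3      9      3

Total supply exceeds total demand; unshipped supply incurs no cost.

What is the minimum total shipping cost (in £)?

Optimal allocation:
  W1->Store2: 45 × £3 = £135
  W2->Store1: 40 × £3 = £120
  W2->Store3: 15 × £3 = £45
Total = 135 + 120 + 45 = £300.
(Supply check: W1 ships 45; W2 ships 55.)

300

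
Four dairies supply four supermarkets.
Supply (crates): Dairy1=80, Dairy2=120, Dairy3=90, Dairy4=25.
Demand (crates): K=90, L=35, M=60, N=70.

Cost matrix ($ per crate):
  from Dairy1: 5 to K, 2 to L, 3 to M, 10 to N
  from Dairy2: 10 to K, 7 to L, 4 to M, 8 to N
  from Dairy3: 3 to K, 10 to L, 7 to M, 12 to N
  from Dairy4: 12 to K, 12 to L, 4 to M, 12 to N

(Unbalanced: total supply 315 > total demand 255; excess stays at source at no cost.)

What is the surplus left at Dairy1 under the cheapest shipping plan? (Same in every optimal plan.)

0

Minimum-cost shipments:
  Dairy1→L: 35 × $2 = $70
  Dairy1→M: 45 × $3 = $135
  Dairy2→N: 70 × $8 = $560
  Dairy3→K: 90 × $3 = $270
  Dairy4→M: 15 × $4 = $60
Total cost = $1095.
Dairy1 ships 80 of its 80, leaving 0.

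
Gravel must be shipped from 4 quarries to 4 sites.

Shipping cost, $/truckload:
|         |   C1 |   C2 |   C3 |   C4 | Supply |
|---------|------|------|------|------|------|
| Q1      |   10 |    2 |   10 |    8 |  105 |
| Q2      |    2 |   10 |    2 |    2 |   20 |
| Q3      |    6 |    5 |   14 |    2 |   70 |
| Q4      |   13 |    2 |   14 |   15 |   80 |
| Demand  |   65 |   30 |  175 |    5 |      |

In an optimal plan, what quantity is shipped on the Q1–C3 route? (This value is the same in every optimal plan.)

105

The minimum-cost plan:
  Q1->C3: 105 × $10 = $1050
  Q2->C3: 20 × $2 = $40
  Q3->C1: 65 × $6 = $390
  Q3->C4: 5 × $2 = $10
  Q4->C2: 30 × $2 = $60
  Q4->C3: 50 × $14 = $700
Total cost = $2250.
So Q1→C3 carries 105 truckloads.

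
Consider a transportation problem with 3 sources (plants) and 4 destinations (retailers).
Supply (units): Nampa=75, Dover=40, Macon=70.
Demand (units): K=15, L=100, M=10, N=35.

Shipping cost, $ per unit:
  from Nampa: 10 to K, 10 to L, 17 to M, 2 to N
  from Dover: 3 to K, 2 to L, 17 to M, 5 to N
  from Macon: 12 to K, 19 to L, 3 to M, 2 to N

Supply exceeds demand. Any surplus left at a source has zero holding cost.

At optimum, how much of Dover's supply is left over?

Minimum-cost shipments:
  Nampa→K: 15 × $10 = $150
  Nampa→L: 60 × $10 = $600
  Dover→L: 40 × $2 = $80
  Macon→M: 10 × $3 = $30
  Macon→N: 35 × $2 = $70
Total cost = $930.
Dover ships 40 of its 40, leaving 0.

0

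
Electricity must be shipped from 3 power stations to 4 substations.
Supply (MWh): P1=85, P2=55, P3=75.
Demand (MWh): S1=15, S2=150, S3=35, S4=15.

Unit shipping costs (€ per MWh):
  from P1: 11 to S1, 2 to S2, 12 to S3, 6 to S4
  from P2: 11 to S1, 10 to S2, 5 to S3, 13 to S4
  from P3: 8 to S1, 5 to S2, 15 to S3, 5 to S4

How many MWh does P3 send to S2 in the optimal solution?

60

The minimum-cost plan:
  P1–S2: 85 × €2 = €170
  P2–S1: 15 × €11 = €165
  P2–S2: 5 × €10 = €50
  P2–S3: 35 × €5 = €175
  P3–S2: 60 × €5 = €300
  P3–S4: 15 × €5 = €75
Total cost = €935.
So P3→S2 carries 60 MWh.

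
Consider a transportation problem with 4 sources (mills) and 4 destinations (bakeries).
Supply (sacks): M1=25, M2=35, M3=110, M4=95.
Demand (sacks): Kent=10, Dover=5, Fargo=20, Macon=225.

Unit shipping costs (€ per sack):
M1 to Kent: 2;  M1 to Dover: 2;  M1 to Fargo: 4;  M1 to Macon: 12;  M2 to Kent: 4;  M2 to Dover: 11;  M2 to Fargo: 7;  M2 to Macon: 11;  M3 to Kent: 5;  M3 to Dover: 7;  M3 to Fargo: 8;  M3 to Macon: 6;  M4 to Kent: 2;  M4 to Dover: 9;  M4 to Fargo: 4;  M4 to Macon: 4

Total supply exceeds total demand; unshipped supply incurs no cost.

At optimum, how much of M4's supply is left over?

Minimum-cost shipments:
  M1→Dover: 5 × €2 = €10
  M1→Fargo: 20 × €4 = €80
  M2→Kent: 10 × €4 = €40
  M2→Macon: 20 × €11 = €220
  M3→Macon: 110 × €6 = €660
  M4→Macon: 95 × €4 = €380
Total cost = €1390.
M4 ships 95 of its 95, leaving 0.

0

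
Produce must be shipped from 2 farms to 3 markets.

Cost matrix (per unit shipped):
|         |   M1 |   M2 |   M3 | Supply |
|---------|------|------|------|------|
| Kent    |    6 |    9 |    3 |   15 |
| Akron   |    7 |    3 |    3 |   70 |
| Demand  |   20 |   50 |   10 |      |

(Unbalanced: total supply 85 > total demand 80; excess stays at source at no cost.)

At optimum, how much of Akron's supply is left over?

Minimum-cost shipments:
  Kent–M1: 15 × 6 = 90
  Akron–M1: 5 × 7 = 35
  Akron–M2: 50 × 3 = 150
  Akron–M3: 10 × 3 = 30
Total cost = 305.
Akron ships 65 of its 70, leaving 5.

5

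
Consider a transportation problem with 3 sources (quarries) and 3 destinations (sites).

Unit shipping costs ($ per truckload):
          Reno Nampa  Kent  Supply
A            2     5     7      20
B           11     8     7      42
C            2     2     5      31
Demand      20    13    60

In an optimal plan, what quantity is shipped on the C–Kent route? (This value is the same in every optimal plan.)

18

Optimal shipments:
  A→Reno: 20 × $2 = $40
  B→Kent: 42 × $7 = $294
  C→Nampa: 13 × $2 = $26
  C→Kent: 18 × $5 = $90
Total cost = $450.
So C→Kent carries 18 truckloads.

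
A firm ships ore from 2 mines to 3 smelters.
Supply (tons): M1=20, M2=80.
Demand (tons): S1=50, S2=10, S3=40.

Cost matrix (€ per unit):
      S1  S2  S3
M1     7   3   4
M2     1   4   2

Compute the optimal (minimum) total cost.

180

Optimal allocation:
  M1->S2: 10 × €3 = €30
  M1->S3: 10 × €4 = €40
  M2->S1: 50 × €1 = €50
  M2->S3: 30 × €2 = €60
Total = 30 + 40 + 50 + 60 = €180.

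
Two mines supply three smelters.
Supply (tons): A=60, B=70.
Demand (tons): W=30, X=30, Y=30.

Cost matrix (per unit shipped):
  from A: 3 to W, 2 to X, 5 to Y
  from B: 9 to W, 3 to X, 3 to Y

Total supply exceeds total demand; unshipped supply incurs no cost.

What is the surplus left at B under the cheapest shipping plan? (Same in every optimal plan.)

An optimal plan:
  A–W: 30 × 3 = 90
  A–X: 30 × 2 = 60
  B–Y: 30 × 3 = 90
Total cost = 240.
B ships 30 of its 70, leaving 40.

40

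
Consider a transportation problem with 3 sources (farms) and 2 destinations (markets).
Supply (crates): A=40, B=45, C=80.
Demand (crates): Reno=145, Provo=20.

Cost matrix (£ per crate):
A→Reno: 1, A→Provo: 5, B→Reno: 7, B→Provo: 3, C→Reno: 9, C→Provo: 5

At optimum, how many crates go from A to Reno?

Solving gives:
  A→Reno: 40 × £1 = £40
  B→Reno: 45 × £7 = £315
  C→Reno: 60 × £9 = £540
  C→Provo: 20 × £5 = £100
Total cost = £995.
So A→Reno carries 40 crates.

40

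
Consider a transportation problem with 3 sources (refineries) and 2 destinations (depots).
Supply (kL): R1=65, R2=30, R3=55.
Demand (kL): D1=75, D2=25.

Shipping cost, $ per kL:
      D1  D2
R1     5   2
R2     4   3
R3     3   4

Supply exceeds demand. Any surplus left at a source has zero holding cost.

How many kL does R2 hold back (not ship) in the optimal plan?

10

Minimum-cost shipments:
  R1→D2: 25 × $2 = $50
  R2→D1: 20 × $4 = $80
  R3→D1: 55 × $3 = $165
Total cost = $295.
R2 ships 20 of its 30, leaving 10.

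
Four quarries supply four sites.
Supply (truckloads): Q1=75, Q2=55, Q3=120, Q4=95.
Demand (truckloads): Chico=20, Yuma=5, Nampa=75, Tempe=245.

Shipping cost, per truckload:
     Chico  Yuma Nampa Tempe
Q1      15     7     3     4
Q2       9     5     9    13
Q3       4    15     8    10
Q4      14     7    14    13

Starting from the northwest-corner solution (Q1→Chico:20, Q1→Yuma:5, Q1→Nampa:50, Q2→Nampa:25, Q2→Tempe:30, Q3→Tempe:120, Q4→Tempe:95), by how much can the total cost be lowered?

495

Current plan cost = 20·15 + 5·7 + 50·3 + 25·9 + 30·13 + 120·10 + 95·13 = 3535.
Optimal plan:
  Q1->Tempe: 75 × 4 = 300
  Q2->Yuma: 5 × 5 = 25
  Q2->Nampa: 50 × 9 = 450
  Q3->Chico: 20 × 4 = 80
  Q3->Nampa: 25 × 8 = 200
  Q3->Tempe: 75 × 10 = 750
  Q4->Tempe: 95 × 13 = 1235
Optimal cost = 3040.
Saving = 3535 − 3040 = 495.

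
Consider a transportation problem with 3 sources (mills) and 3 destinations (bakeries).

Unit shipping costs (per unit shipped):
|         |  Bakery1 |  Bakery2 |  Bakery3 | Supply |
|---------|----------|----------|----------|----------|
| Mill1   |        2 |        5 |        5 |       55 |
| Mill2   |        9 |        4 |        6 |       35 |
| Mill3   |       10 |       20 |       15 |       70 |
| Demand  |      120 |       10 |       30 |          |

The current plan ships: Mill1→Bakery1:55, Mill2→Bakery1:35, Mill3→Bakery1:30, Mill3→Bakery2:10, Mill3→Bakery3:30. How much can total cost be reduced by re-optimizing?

Current plan cost = 55·2 + 35·9 + 30·10 + 10·20 + 30·15 = 1375.
Optimal plan:
  Mill1 to Bakery1: 50 × 2 = 100
  Mill1 to Bakery3: 5 × 5 = 25
  Mill2 to Bakery2: 10 × 4 = 40
  Mill2 to Bakery3: 25 × 6 = 150
  Mill3 to Bakery1: 70 × 10 = 700
Optimal cost = 1015.
Saving = 1375 − 1015 = 360.

360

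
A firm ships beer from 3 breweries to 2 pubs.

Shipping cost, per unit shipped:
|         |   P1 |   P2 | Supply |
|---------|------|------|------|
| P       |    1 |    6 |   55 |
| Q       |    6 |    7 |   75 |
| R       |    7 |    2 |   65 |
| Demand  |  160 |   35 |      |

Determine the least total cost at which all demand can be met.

A cheapest plan:
  P to P1: 55 × 1 = 55
  Q to P1: 75 × 6 = 450
  R to P1: 30 × 7 = 210
  R to P2: 35 × 2 = 70
Total = 55 + 450 + 210 + 70 = 785.

785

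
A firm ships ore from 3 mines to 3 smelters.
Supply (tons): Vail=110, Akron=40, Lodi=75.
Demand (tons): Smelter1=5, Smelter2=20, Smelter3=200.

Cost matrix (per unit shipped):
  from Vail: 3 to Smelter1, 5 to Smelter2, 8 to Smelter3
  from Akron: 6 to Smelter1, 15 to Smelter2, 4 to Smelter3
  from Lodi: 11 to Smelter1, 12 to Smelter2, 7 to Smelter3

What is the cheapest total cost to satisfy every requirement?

1480

Optimal allocation:
  Vail–Smelter1: 5 × 3 = 15
  Vail–Smelter2: 20 × 5 = 100
  Vail–Smelter3: 85 × 8 = 680
  Akron–Smelter3: 40 × 4 = 160
  Lodi–Smelter3: 75 × 7 = 525
Total = 15 + 100 + 680 + 160 + 525 = 1480.
(Supply check: Vail ships 110; Akron ships 40; Lodi ships 75.)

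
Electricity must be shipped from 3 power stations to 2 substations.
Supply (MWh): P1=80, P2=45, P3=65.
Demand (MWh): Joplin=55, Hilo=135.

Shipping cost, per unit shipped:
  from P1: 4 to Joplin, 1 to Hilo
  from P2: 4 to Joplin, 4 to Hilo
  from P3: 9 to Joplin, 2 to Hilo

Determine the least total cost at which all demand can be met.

Optimal allocation:
  P1 to Joplin: 10 × 4 = 40
  P1 to Hilo: 70 × 1 = 70
  P2 to Joplin: 45 × 4 = 180
  P3 to Hilo: 65 × 2 = 130
Total = 40 + 70 + 180 + 130 = 420.

420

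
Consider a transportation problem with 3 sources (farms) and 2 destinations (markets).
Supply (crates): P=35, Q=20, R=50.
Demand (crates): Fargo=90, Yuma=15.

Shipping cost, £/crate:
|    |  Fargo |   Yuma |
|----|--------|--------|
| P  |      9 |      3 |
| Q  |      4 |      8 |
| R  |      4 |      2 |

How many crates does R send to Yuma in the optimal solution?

Solving gives:
  P→Fargo: 20 × £9 = £180
  P→Yuma: 15 × £3 = £45
  Q→Fargo: 20 × £4 = £80
  R→Fargo: 50 × £4 = £200
Total cost = £505.
The route R→Yuma is not used.

0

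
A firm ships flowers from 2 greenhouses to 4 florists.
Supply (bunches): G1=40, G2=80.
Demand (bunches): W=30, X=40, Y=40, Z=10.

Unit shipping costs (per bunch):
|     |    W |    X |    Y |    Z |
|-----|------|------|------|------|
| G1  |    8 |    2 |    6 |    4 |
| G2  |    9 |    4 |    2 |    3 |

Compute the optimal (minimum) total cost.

A cheapest plan:
  G1→X: 40 bunches
  G2→W: 30 bunches
  G2→Y: 40 bunches
  G2→Z: 10 bunches
Total cost = 460.

460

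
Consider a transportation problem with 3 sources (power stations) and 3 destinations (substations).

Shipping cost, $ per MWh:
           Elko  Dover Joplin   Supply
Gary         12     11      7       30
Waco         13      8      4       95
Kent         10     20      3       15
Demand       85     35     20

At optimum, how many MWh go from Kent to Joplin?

Solving gives:
  Gary–Elko: 30 × $12 = $360
  Waco–Elko: 40 × $13 = $520
  Waco–Dover: 35 × $8 = $280
  Waco–Joplin: 20 × $4 = $80
  Kent–Elko: 15 × $10 = $150
Total cost = $1390.
The route Kent→Joplin is not used.

0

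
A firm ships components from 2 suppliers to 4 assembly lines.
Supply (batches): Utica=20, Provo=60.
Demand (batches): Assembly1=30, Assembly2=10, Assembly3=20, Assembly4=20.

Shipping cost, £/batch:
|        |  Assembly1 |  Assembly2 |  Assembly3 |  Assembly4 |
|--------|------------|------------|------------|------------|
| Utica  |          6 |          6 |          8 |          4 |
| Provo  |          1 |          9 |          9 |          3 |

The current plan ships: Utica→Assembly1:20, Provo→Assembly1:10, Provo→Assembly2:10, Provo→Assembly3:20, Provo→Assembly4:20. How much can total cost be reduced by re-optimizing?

Current plan cost = 20·6 + 10·1 + 10·9 + 20·9 + 20·3 = £460.
Optimal plan:
  Utica to Assembly2: 10 × £6 = £60
  Utica to Assembly3: 10 × £8 = £80
  Provo to Assembly1: 30 × £1 = £30
  Provo to Assembly3: 10 × £9 = £90
  Provo to Assembly4: 20 × £3 = £60
Optimal cost = £320.
Saving = 460 − 320 = £140.

140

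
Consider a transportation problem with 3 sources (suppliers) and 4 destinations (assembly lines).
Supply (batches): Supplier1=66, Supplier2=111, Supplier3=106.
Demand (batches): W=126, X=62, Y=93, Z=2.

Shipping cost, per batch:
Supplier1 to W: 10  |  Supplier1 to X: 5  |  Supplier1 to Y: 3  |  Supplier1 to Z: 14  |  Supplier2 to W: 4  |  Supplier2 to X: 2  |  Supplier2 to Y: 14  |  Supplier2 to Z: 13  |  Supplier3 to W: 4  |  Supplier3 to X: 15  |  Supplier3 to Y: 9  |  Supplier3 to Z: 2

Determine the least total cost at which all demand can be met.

An optimal shipping plan:
  Supplier1→Y: 66 × 3 = 198
  Supplier2→W: 49 × 4 = 196
  Supplier2→X: 62 × 2 = 124
  Supplier3→W: 77 × 4 = 308
  Supplier3→Y: 27 × 9 = 243
  Supplier3→Z: 2 × 2 = 4
Total = 198 + 196 + 124 + 308 + 243 + 4 = 1073.
(Supply check: Supplier1 ships 66; Supplier2 ships 111; Supplier3 ships 106.)

1073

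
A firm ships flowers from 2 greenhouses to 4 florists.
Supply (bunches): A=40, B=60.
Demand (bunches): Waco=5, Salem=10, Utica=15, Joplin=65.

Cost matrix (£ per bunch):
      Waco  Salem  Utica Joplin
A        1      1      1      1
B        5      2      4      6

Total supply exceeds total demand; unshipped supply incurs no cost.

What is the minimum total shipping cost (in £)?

Optimal allocation:
  A->Joplin: 40 × £1 = £40
  B->Waco: 5 × £5 = £25
  B->Salem: 10 × £2 = £20
  B->Utica: 15 × £4 = £60
  B->Joplin: 25 × £6 = £150
Total = 40 + 25 + 20 + 60 + 150 = £295.
(Supply check: A ships 40; B ships 55.)

295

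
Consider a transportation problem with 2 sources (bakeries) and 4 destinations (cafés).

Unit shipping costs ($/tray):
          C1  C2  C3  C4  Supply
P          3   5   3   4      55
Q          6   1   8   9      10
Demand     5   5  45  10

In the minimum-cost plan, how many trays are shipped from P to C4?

Solving gives:
  P->C3: 45 × $3 = $135
  P->C4: 10 × $4 = $40
  Q->C1: 5 × $6 = $30
  Q->C2: 5 × $1 = $5
Total cost = $210.
So P→C4 carries 10 trays.

10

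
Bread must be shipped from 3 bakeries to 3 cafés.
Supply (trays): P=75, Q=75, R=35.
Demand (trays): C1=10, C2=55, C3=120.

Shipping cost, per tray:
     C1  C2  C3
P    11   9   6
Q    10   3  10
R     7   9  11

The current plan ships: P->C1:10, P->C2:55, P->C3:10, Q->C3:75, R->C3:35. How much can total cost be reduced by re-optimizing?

Current plan cost = 10·11 + 55·9 + 10·6 + 75·10 + 35·11 = 1800.
Optimal plan:
  P to C3: 75 trays
  Q to C2: 55 trays
  Q to C3: 20 trays
  R to C1: 10 trays
  R to C3: 25 trays
Optimal cost = 1160.
Saving = 1800 − 1160 = 640.

640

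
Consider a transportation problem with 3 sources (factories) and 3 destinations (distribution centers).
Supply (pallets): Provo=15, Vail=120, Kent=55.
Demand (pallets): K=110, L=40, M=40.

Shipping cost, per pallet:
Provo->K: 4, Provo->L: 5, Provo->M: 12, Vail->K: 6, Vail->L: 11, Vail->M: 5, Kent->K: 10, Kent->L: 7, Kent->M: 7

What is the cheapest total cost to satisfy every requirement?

1140

A cheapest plan:
  Provo→K: 15 × 4 = 60
  Vail→K: 95 × 6 = 570
  Vail→M: 25 × 5 = 125
  Kent→L: 40 × 7 = 280
  Kent→M: 15 × 7 = 105
Total = 60 + 570 + 125 + 280 + 105 = 1140.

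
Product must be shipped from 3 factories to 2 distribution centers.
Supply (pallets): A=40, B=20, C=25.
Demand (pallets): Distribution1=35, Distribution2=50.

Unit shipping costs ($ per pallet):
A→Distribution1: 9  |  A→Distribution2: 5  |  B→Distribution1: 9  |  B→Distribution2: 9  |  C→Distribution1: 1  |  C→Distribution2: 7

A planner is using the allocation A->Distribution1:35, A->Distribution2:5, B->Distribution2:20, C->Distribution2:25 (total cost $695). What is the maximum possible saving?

Current plan cost = 35·9 + 5·5 + 20·9 + 25·7 = $695.
Optimal plan:
  A to Distribution2: 40 × $5 = $200
  B to Distribution1: 10 × $9 = $90
  B to Distribution2: 10 × $9 = $90
  C to Distribution1: 25 × $1 = $25
Optimal cost = $405.
Saving = 695 − 405 = $290.

290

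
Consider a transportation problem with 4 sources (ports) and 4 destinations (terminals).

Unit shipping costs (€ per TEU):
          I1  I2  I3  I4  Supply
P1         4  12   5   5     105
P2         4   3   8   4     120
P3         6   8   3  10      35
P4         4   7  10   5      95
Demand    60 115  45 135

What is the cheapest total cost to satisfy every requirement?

A cheapest plan:
  P1→I3: 10 TEU
  P1→I4: 95 TEU
  P2→I2: 115 TEU
  P2→I4: 5 TEU
  P3→I3: 35 TEU
  P4→I1: 60 TEU
  P4→I4: 35 TEU
Total cost = €1410.

1410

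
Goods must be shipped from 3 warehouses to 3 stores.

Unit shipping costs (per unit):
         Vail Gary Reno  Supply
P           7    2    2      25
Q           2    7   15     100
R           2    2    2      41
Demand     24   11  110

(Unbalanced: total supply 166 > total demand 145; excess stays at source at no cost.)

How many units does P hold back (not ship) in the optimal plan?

Minimum-cost shipments:
  P to Reno: 25 × 2 = 50
  Q to Vail: 24 × 2 = 48
  Q to Gary: 11 × 7 = 77
  Q to Reno: 44 × 15 = 660
  R to Reno: 41 × 2 = 82
Total cost = 917.
P ships 25 of its 25, leaving 0.

0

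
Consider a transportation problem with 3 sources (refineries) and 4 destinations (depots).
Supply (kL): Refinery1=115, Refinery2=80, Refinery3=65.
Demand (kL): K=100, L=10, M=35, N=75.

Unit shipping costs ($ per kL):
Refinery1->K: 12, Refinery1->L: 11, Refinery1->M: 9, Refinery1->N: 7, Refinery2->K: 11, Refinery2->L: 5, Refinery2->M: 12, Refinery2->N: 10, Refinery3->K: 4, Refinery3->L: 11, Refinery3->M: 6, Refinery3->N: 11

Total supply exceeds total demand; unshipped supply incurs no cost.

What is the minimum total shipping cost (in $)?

1535

An optimal shipping plan:
  Refinery1–M: 35 × $9 = $315
  Refinery1–N: 75 × $7 = $525
  Refinery2–K: 35 × $11 = $385
  Refinery2–L: 10 × $5 = $50
  Refinery3–K: 65 × $4 = $260
Total = 315 + 525 + 385 + 50 + 260 = $1535.
(Supply check: Refinery1 ships 110; Refinery2 ships 45; Refinery3 ships 65.)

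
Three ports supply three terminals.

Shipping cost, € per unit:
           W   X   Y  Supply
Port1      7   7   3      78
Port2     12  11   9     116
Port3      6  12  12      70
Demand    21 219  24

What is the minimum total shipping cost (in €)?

2440

A cheapest plan:
  Port1 to X: 54 × €7 = €378
  Port1 to Y: 24 × €3 = €72
  Port2 to X: 116 × €11 = €1276
  Port3 to W: 21 × €6 = €126
  Port3 to X: 49 × €12 = €588
Total = 378 + 72 + 1276 + 126 + 588 = €2440.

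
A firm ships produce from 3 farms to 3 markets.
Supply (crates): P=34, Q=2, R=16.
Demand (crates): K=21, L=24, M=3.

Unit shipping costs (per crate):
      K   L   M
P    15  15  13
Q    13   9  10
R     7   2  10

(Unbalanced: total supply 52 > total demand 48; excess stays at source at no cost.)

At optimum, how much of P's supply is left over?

An optimal plan:
  P–K: 21 × 15 = 315
  P–L: 6 × 15 = 90
  P–M: 3 × 13 = 39
  Q–L: 2 × 9 = 18
  R–L: 16 × 2 = 32
Total cost = 494.
P ships 30 of its 34, leaving 4.

4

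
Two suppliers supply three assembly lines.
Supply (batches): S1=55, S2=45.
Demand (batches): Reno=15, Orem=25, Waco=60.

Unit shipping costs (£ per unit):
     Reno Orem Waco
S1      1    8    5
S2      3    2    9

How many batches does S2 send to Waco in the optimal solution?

5

Optimal shipments:
  S1–Waco: 55 × £5 = £275
  S2–Reno: 15 × £3 = £45
  S2–Orem: 25 × £2 = £50
  S2–Waco: 5 × £9 = £45
Total cost = £415.
So S2→Waco carries 5 batches.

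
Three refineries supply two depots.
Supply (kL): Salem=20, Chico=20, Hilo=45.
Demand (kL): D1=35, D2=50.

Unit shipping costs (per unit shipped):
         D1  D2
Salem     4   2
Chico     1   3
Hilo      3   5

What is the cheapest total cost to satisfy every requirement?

An optimal shipping plan:
  Salem to D2: 20 × 2 = 40
  Chico to D1: 20 × 1 = 20
  Hilo to D1: 15 × 3 = 45
  Hilo to D2: 30 × 5 = 150
Total = 40 + 20 + 45 + 150 = 255.

255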